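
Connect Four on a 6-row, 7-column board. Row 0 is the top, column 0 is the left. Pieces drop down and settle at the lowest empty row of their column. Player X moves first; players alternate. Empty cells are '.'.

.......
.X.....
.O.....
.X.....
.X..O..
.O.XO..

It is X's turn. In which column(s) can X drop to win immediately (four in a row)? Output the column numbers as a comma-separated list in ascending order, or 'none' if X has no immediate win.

Answer: none

Derivation:
col 0: drop X → no win
col 1: drop X → no win
col 2: drop X → no win
col 3: drop X → no win
col 4: drop X → no win
col 5: drop X → no win
col 6: drop X → no win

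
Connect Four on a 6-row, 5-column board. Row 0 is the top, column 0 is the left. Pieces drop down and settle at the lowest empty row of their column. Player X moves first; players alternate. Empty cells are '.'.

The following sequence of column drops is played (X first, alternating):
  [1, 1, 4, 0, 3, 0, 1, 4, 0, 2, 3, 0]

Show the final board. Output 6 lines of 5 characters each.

Move 1: X drops in col 1, lands at row 5
Move 2: O drops in col 1, lands at row 4
Move 3: X drops in col 4, lands at row 5
Move 4: O drops in col 0, lands at row 5
Move 5: X drops in col 3, lands at row 5
Move 6: O drops in col 0, lands at row 4
Move 7: X drops in col 1, lands at row 3
Move 8: O drops in col 4, lands at row 4
Move 9: X drops in col 0, lands at row 3
Move 10: O drops in col 2, lands at row 5
Move 11: X drops in col 3, lands at row 4
Move 12: O drops in col 0, lands at row 2

Answer: .....
.....
O....
XX...
OO.XO
OXOXX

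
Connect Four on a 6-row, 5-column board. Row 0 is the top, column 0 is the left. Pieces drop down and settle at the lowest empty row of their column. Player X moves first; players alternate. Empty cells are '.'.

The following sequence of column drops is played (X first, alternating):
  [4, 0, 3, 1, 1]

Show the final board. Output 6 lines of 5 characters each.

Answer: .....
.....
.....
.....
.X...
OO.XX

Derivation:
Move 1: X drops in col 4, lands at row 5
Move 2: O drops in col 0, lands at row 5
Move 3: X drops in col 3, lands at row 5
Move 4: O drops in col 1, lands at row 5
Move 5: X drops in col 1, lands at row 4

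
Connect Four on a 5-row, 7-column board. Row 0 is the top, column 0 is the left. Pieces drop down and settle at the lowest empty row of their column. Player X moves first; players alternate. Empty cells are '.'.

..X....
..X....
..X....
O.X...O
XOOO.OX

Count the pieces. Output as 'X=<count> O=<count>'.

X=6 O=6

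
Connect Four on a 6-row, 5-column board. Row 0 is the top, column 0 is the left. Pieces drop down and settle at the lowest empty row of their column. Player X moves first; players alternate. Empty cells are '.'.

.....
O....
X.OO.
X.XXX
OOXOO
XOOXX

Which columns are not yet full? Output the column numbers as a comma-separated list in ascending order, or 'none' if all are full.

col 0: top cell = '.' → open
col 1: top cell = '.' → open
col 2: top cell = '.' → open
col 3: top cell = '.' → open
col 4: top cell = '.' → open

Answer: 0,1,2,3,4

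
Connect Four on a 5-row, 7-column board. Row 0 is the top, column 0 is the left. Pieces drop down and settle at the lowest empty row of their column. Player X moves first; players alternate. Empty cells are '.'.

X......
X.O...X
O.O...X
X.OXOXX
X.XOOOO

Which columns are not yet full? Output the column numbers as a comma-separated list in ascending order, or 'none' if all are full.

Answer: 1,2,3,4,5,6

Derivation:
col 0: top cell = 'X' → FULL
col 1: top cell = '.' → open
col 2: top cell = '.' → open
col 3: top cell = '.' → open
col 4: top cell = '.' → open
col 5: top cell = '.' → open
col 6: top cell = '.' → open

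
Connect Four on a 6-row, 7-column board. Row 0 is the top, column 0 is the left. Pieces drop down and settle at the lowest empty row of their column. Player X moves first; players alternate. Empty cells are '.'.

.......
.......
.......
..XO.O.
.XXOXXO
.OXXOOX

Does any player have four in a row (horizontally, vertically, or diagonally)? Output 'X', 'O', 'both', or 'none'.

none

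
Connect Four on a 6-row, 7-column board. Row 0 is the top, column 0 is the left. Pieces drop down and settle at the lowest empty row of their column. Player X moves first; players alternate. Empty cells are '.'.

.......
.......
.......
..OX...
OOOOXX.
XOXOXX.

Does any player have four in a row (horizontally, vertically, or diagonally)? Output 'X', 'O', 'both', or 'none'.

O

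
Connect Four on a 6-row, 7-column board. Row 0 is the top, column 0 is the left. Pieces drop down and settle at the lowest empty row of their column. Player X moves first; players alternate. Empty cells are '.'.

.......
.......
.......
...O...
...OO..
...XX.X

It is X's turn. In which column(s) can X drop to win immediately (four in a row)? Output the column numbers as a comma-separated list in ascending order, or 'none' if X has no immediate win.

Answer: 5

Derivation:
col 0: drop X → no win
col 1: drop X → no win
col 2: drop X → no win
col 3: drop X → no win
col 4: drop X → no win
col 5: drop X → WIN!
col 6: drop X → no win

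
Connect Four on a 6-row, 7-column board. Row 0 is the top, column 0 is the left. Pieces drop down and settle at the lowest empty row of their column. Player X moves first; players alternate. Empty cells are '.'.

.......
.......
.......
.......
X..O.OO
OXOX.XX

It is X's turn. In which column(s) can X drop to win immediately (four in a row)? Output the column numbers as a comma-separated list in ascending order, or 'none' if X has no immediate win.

Answer: 4

Derivation:
col 0: drop X → no win
col 1: drop X → no win
col 2: drop X → no win
col 3: drop X → no win
col 4: drop X → WIN!
col 5: drop X → no win
col 6: drop X → no win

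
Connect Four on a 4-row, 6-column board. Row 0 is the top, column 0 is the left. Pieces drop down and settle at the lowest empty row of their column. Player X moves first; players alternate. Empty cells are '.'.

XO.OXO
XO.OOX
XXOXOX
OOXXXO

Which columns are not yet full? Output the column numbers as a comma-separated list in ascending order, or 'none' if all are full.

col 0: top cell = 'X' → FULL
col 1: top cell = 'O' → FULL
col 2: top cell = '.' → open
col 3: top cell = 'O' → FULL
col 4: top cell = 'X' → FULL
col 5: top cell = 'O' → FULL

Answer: 2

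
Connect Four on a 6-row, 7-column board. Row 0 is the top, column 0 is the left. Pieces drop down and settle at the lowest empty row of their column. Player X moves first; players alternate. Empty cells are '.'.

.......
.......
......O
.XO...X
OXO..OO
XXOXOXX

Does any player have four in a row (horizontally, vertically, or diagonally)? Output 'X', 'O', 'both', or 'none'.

none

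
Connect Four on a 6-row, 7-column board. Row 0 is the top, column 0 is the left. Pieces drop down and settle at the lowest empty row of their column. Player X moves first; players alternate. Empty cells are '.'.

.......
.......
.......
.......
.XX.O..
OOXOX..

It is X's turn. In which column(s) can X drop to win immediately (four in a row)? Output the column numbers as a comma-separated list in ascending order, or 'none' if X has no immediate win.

col 0: drop X → no win
col 1: drop X → no win
col 2: drop X → no win
col 3: drop X → no win
col 4: drop X → no win
col 5: drop X → no win
col 6: drop X → no win

Answer: none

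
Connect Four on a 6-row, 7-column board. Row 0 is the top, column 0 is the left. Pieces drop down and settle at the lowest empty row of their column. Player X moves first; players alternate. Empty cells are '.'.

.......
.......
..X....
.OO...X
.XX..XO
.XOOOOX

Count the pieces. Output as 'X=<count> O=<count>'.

X=7 O=7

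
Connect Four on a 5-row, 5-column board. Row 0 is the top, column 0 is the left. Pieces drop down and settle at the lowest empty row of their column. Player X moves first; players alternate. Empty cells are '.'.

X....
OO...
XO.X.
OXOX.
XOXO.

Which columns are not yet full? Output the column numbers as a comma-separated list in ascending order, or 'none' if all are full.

col 0: top cell = 'X' → FULL
col 1: top cell = '.' → open
col 2: top cell = '.' → open
col 3: top cell = '.' → open
col 4: top cell = '.' → open

Answer: 1,2,3,4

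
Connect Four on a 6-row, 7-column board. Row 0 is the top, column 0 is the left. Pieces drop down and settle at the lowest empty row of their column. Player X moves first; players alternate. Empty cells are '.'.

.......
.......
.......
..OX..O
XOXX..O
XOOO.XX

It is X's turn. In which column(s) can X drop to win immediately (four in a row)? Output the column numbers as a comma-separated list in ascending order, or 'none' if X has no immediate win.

col 0: drop X → no win
col 1: drop X → no win
col 2: drop X → no win
col 3: drop X → no win
col 4: drop X → no win
col 5: drop X → no win
col 6: drop X → no win

Answer: none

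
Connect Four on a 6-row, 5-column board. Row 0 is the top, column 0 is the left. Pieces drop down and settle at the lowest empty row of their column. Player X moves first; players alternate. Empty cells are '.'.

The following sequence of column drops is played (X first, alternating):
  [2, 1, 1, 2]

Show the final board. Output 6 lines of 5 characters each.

Move 1: X drops in col 2, lands at row 5
Move 2: O drops in col 1, lands at row 5
Move 3: X drops in col 1, lands at row 4
Move 4: O drops in col 2, lands at row 4

Answer: .....
.....
.....
.....
.XO..
.OX..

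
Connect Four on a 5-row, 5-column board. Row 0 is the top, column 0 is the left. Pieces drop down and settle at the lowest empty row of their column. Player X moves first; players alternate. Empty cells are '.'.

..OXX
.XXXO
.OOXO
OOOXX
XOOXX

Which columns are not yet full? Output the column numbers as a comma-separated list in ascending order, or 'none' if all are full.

Answer: 0,1

Derivation:
col 0: top cell = '.' → open
col 1: top cell = '.' → open
col 2: top cell = 'O' → FULL
col 3: top cell = 'X' → FULL
col 4: top cell = 'X' → FULL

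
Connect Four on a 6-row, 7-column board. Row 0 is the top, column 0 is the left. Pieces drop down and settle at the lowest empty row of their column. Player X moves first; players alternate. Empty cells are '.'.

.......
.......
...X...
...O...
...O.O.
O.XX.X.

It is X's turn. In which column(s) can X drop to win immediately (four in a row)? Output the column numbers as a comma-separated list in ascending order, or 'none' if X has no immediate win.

Answer: 4

Derivation:
col 0: drop X → no win
col 1: drop X → no win
col 2: drop X → no win
col 3: drop X → no win
col 4: drop X → WIN!
col 5: drop X → no win
col 6: drop X → no win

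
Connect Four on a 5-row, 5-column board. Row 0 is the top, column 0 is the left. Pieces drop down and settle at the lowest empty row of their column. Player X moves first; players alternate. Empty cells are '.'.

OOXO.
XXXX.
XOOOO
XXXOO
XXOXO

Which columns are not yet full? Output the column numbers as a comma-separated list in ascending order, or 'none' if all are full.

Answer: 4

Derivation:
col 0: top cell = 'O' → FULL
col 1: top cell = 'O' → FULL
col 2: top cell = 'X' → FULL
col 3: top cell = 'O' → FULL
col 4: top cell = '.' → open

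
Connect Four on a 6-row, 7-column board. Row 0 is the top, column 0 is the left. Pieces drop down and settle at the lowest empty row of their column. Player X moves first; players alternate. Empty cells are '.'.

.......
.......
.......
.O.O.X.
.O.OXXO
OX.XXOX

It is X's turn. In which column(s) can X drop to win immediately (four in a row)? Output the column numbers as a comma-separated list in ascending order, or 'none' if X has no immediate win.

col 0: drop X → no win
col 1: drop X → no win
col 2: drop X → WIN!
col 3: drop X → no win
col 4: drop X → no win
col 5: drop X → no win
col 6: drop X → no win

Answer: 2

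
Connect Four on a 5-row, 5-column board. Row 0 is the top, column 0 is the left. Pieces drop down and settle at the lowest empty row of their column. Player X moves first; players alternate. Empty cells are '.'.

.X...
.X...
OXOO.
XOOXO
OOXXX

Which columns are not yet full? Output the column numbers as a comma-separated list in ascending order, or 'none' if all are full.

col 0: top cell = '.' → open
col 1: top cell = 'X' → FULL
col 2: top cell = '.' → open
col 3: top cell = '.' → open
col 4: top cell = '.' → open

Answer: 0,2,3,4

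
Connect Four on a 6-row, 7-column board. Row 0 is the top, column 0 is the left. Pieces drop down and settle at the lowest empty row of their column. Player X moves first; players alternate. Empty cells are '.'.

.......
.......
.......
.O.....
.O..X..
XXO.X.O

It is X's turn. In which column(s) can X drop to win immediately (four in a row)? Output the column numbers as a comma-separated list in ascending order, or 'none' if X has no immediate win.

col 0: drop X → no win
col 1: drop X → no win
col 2: drop X → no win
col 3: drop X → no win
col 4: drop X → no win
col 5: drop X → no win
col 6: drop X → no win

Answer: none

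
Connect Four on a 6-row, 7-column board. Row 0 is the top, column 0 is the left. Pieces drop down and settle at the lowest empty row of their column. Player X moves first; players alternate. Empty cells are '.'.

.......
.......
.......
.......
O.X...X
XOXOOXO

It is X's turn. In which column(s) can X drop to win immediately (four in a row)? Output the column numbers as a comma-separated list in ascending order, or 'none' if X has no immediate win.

Answer: none

Derivation:
col 0: drop X → no win
col 1: drop X → no win
col 2: drop X → no win
col 3: drop X → no win
col 4: drop X → no win
col 5: drop X → no win
col 6: drop X → no win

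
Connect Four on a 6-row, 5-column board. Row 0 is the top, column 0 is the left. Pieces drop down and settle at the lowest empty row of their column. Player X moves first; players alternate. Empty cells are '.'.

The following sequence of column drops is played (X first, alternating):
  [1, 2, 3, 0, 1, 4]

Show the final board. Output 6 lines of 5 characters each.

Answer: .....
.....
.....
.....
.X...
OXOXO

Derivation:
Move 1: X drops in col 1, lands at row 5
Move 2: O drops in col 2, lands at row 5
Move 3: X drops in col 3, lands at row 5
Move 4: O drops in col 0, lands at row 5
Move 5: X drops in col 1, lands at row 4
Move 6: O drops in col 4, lands at row 5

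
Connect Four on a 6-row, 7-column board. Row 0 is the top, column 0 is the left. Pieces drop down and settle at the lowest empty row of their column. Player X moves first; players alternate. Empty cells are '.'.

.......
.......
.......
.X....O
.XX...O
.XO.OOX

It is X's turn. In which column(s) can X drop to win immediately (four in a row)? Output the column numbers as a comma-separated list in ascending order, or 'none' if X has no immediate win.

Answer: 1

Derivation:
col 0: drop X → no win
col 1: drop X → WIN!
col 2: drop X → no win
col 3: drop X → no win
col 4: drop X → no win
col 5: drop X → no win
col 6: drop X → no win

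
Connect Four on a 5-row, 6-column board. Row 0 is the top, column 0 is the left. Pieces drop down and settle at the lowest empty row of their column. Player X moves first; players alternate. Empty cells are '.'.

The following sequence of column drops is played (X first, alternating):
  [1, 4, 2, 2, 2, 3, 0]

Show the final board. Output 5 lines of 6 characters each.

Move 1: X drops in col 1, lands at row 4
Move 2: O drops in col 4, lands at row 4
Move 3: X drops in col 2, lands at row 4
Move 4: O drops in col 2, lands at row 3
Move 5: X drops in col 2, lands at row 2
Move 6: O drops in col 3, lands at row 4
Move 7: X drops in col 0, lands at row 4

Answer: ......
......
..X...
..O...
XXXOO.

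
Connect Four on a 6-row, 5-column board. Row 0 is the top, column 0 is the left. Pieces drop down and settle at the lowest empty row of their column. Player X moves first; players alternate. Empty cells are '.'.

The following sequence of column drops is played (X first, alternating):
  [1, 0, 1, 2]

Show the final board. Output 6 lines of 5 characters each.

Move 1: X drops in col 1, lands at row 5
Move 2: O drops in col 0, lands at row 5
Move 3: X drops in col 1, lands at row 4
Move 4: O drops in col 2, lands at row 5

Answer: .....
.....
.....
.....
.X...
OXO..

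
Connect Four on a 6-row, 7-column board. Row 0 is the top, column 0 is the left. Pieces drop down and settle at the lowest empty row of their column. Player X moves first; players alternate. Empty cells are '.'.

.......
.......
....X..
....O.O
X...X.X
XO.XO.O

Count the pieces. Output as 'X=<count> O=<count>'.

X=6 O=5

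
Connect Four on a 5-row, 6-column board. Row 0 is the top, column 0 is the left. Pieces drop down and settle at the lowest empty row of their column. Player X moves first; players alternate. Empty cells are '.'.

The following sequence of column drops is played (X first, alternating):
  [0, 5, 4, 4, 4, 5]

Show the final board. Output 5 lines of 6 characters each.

Move 1: X drops in col 0, lands at row 4
Move 2: O drops in col 5, lands at row 4
Move 3: X drops in col 4, lands at row 4
Move 4: O drops in col 4, lands at row 3
Move 5: X drops in col 4, lands at row 2
Move 6: O drops in col 5, lands at row 3

Answer: ......
......
....X.
....OO
X...XO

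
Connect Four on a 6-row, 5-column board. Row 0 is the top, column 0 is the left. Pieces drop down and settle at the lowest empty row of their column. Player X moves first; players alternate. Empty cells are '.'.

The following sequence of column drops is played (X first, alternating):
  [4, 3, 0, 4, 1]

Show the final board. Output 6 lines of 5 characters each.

Move 1: X drops in col 4, lands at row 5
Move 2: O drops in col 3, lands at row 5
Move 3: X drops in col 0, lands at row 5
Move 4: O drops in col 4, lands at row 4
Move 5: X drops in col 1, lands at row 5

Answer: .....
.....
.....
.....
....O
XX.OX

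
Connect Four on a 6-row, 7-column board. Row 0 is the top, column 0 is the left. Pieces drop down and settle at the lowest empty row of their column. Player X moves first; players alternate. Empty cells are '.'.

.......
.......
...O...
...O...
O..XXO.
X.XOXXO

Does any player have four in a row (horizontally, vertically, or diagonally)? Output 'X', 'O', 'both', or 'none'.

none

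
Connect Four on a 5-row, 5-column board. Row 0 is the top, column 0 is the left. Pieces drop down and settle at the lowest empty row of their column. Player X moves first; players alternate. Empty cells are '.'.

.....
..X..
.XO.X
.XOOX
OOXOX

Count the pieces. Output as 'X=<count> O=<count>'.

X=7 O=6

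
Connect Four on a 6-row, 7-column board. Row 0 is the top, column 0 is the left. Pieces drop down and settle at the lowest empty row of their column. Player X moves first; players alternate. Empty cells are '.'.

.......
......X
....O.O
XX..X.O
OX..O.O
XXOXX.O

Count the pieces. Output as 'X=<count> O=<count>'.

X=9 O=8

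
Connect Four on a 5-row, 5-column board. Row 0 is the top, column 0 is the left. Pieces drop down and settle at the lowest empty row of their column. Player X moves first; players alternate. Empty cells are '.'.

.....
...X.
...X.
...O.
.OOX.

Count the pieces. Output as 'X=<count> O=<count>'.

X=3 O=3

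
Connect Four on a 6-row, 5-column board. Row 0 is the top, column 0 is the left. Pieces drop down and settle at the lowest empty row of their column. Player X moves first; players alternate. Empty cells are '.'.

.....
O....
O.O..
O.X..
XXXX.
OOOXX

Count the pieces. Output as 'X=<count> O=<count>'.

X=7 O=7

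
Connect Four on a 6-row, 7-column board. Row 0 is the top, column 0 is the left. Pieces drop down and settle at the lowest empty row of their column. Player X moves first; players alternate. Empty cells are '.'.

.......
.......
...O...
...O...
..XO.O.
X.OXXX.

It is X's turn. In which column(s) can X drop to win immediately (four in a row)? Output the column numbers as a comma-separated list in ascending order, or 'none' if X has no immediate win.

Answer: 6

Derivation:
col 0: drop X → no win
col 1: drop X → no win
col 2: drop X → no win
col 3: drop X → no win
col 4: drop X → no win
col 5: drop X → no win
col 6: drop X → WIN!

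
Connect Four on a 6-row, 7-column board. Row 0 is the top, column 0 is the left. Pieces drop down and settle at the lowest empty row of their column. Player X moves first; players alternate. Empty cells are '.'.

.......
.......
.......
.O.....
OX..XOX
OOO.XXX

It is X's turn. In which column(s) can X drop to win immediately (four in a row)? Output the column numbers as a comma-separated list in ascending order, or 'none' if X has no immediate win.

Answer: 3

Derivation:
col 0: drop X → no win
col 1: drop X → no win
col 2: drop X → no win
col 3: drop X → WIN!
col 4: drop X → no win
col 5: drop X → no win
col 6: drop X → no win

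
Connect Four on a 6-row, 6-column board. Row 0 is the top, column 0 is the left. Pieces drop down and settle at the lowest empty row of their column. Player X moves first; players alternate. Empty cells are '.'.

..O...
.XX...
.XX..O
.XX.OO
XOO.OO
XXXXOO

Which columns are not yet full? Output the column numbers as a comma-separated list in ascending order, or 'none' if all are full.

Answer: 0,1,3,4,5

Derivation:
col 0: top cell = '.' → open
col 1: top cell = '.' → open
col 2: top cell = 'O' → FULL
col 3: top cell = '.' → open
col 4: top cell = '.' → open
col 5: top cell = '.' → open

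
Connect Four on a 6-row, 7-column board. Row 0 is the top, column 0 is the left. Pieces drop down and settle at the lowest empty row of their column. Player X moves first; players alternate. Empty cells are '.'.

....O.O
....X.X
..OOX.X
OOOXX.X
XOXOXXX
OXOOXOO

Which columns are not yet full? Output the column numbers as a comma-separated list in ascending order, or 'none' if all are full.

Answer: 0,1,2,3,5

Derivation:
col 0: top cell = '.' → open
col 1: top cell = '.' → open
col 2: top cell = '.' → open
col 3: top cell = '.' → open
col 4: top cell = 'O' → FULL
col 5: top cell = '.' → open
col 6: top cell = 'O' → FULL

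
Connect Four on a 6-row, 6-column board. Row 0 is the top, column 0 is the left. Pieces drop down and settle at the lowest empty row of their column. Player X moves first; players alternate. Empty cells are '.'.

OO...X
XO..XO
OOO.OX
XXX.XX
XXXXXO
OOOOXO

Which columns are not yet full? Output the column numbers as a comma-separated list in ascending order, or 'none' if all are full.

Answer: 2,3,4

Derivation:
col 0: top cell = 'O' → FULL
col 1: top cell = 'O' → FULL
col 2: top cell = '.' → open
col 3: top cell = '.' → open
col 4: top cell = '.' → open
col 5: top cell = 'X' → FULL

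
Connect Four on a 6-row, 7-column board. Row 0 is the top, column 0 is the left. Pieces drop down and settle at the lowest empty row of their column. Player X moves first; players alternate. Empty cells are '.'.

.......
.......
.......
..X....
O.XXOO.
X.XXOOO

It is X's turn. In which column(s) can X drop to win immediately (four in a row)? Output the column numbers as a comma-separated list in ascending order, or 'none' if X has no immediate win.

col 0: drop X → no win
col 1: drop X → WIN!
col 2: drop X → WIN!
col 3: drop X → no win
col 4: drop X → no win
col 5: drop X → no win
col 6: drop X → no win

Answer: 1,2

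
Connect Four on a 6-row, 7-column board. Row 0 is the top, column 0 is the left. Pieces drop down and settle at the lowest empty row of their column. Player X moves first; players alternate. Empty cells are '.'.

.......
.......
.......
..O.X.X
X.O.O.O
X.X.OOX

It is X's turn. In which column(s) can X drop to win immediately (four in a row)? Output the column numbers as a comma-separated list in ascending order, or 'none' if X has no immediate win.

col 0: drop X → no win
col 1: drop X → no win
col 2: drop X → no win
col 3: drop X → no win
col 4: drop X → no win
col 5: drop X → no win
col 6: drop X → no win

Answer: none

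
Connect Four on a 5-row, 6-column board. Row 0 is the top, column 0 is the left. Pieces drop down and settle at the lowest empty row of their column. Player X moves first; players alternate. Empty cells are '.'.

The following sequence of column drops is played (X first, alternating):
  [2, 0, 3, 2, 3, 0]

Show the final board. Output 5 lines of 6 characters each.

Move 1: X drops in col 2, lands at row 4
Move 2: O drops in col 0, lands at row 4
Move 3: X drops in col 3, lands at row 4
Move 4: O drops in col 2, lands at row 3
Move 5: X drops in col 3, lands at row 3
Move 6: O drops in col 0, lands at row 3

Answer: ......
......
......
O.OX..
O.XX..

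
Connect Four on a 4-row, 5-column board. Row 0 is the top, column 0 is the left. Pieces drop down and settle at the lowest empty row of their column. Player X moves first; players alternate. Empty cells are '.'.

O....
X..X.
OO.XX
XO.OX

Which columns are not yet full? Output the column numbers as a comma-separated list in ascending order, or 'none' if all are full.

Answer: 1,2,3,4

Derivation:
col 0: top cell = 'O' → FULL
col 1: top cell = '.' → open
col 2: top cell = '.' → open
col 3: top cell = '.' → open
col 4: top cell = '.' → open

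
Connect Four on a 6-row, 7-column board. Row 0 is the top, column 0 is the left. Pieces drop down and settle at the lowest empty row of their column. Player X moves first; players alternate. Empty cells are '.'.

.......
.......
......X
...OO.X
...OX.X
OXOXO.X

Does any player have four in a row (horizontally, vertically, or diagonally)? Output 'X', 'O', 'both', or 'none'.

X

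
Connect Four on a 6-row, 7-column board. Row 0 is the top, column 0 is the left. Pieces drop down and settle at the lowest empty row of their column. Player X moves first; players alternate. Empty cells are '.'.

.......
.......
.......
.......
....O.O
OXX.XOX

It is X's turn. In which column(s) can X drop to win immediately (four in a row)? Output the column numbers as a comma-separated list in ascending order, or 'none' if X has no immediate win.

col 0: drop X → no win
col 1: drop X → no win
col 2: drop X → no win
col 3: drop X → WIN!
col 4: drop X → no win
col 5: drop X → no win
col 6: drop X → no win

Answer: 3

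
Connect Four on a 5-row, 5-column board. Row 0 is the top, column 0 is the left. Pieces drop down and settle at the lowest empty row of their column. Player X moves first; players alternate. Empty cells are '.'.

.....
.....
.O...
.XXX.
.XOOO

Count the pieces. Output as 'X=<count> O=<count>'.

X=4 O=4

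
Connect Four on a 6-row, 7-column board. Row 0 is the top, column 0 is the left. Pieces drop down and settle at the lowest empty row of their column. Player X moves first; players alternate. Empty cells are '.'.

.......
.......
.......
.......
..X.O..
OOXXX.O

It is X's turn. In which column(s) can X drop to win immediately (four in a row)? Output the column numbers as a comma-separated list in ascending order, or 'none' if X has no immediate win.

col 0: drop X → no win
col 1: drop X → no win
col 2: drop X → no win
col 3: drop X → no win
col 4: drop X → no win
col 5: drop X → WIN!
col 6: drop X → no win

Answer: 5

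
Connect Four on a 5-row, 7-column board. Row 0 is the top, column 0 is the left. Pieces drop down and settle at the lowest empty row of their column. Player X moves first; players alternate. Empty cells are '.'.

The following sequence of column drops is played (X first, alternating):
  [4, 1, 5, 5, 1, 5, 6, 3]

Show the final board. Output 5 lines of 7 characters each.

Move 1: X drops in col 4, lands at row 4
Move 2: O drops in col 1, lands at row 4
Move 3: X drops in col 5, lands at row 4
Move 4: O drops in col 5, lands at row 3
Move 5: X drops in col 1, lands at row 3
Move 6: O drops in col 5, lands at row 2
Move 7: X drops in col 6, lands at row 4
Move 8: O drops in col 3, lands at row 4

Answer: .......
.......
.....O.
.X...O.
.O.OXXX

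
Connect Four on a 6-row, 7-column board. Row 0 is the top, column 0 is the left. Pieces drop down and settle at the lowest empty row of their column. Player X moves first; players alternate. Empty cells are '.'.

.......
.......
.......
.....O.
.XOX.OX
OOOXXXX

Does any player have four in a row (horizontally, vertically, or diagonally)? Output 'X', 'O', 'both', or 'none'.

X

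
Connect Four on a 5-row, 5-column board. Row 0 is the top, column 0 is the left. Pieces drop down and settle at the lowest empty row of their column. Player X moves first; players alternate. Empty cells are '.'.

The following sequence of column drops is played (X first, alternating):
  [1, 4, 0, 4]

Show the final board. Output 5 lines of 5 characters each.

Answer: .....
.....
.....
....O
XX..O

Derivation:
Move 1: X drops in col 1, lands at row 4
Move 2: O drops in col 4, lands at row 4
Move 3: X drops in col 0, lands at row 4
Move 4: O drops in col 4, lands at row 3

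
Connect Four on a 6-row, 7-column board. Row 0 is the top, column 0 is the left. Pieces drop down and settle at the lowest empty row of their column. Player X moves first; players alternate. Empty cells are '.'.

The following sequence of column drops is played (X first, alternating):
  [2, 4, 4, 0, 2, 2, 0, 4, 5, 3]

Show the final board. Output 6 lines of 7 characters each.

Answer: .......
.......
.......
..O.O..
X.X.X..
O.XOOX.

Derivation:
Move 1: X drops in col 2, lands at row 5
Move 2: O drops in col 4, lands at row 5
Move 3: X drops in col 4, lands at row 4
Move 4: O drops in col 0, lands at row 5
Move 5: X drops in col 2, lands at row 4
Move 6: O drops in col 2, lands at row 3
Move 7: X drops in col 0, lands at row 4
Move 8: O drops in col 4, lands at row 3
Move 9: X drops in col 5, lands at row 5
Move 10: O drops in col 3, lands at row 5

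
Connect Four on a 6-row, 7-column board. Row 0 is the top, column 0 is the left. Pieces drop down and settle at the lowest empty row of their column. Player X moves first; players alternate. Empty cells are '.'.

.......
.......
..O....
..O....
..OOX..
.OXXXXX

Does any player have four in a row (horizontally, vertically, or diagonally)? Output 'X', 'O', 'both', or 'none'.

X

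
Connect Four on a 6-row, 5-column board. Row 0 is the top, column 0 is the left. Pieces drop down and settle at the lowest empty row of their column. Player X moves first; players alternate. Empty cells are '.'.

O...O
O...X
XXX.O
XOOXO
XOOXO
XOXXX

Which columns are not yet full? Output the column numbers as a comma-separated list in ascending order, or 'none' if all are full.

col 0: top cell = 'O' → FULL
col 1: top cell = '.' → open
col 2: top cell = '.' → open
col 3: top cell = '.' → open
col 4: top cell = 'O' → FULL

Answer: 1,2,3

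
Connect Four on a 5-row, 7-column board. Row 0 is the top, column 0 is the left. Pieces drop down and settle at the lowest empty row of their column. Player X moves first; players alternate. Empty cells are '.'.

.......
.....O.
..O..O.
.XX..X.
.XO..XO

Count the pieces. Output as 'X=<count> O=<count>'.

X=5 O=5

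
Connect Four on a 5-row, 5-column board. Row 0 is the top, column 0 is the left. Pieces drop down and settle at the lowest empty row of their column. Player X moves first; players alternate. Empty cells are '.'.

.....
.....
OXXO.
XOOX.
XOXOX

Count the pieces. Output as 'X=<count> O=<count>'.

X=7 O=6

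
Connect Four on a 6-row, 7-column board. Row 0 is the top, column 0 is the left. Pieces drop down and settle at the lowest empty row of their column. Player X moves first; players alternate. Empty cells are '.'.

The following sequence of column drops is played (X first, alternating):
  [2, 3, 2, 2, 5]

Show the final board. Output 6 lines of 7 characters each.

Answer: .......
.......
.......
..O....
..X....
..XO.X.

Derivation:
Move 1: X drops in col 2, lands at row 5
Move 2: O drops in col 3, lands at row 5
Move 3: X drops in col 2, lands at row 4
Move 4: O drops in col 2, lands at row 3
Move 5: X drops in col 5, lands at row 5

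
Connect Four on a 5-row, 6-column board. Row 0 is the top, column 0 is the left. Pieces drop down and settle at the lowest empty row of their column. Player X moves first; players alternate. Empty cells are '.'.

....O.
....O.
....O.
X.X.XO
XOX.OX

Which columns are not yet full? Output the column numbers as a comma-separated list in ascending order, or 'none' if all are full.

Answer: 0,1,2,3,5

Derivation:
col 0: top cell = '.' → open
col 1: top cell = '.' → open
col 2: top cell = '.' → open
col 3: top cell = '.' → open
col 4: top cell = 'O' → FULL
col 5: top cell = '.' → open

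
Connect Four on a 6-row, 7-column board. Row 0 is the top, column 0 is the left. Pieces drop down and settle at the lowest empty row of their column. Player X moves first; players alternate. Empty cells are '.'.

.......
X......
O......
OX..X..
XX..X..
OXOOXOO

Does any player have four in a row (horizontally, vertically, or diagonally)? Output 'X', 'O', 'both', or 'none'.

none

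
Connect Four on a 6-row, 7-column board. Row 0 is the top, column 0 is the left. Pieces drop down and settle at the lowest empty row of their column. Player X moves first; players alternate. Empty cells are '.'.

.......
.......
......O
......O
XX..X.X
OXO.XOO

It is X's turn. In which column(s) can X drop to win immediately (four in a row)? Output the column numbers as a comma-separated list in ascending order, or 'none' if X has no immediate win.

Answer: none

Derivation:
col 0: drop X → no win
col 1: drop X → no win
col 2: drop X → no win
col 3: drop X → no win
col 4: drop X → no win
col 5: drop X → no win
col 6: drop X → no win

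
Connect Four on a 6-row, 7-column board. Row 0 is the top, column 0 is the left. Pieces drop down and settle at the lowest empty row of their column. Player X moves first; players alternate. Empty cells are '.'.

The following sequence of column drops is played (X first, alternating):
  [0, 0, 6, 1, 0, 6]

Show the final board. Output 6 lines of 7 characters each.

Move 1: X drops in col 0, lands at row 5
Move 2: O drops in col 0, lands at row 4
Move 3: X drops in col 6, lands at row 5
Move 4: O drops in col 1, lands at row 5
Move 5: X drops in col 0, lands at row 3
Move 6: O drops in col 6, lands at row 4

Answer: .......
.......
.......
X......
O.....O
XO....X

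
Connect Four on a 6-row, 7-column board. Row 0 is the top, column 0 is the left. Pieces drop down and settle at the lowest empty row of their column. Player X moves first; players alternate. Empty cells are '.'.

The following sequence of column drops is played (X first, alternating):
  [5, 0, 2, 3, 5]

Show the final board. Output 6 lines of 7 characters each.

Answer: .......
.......
.......
.......
.....X.
O.XO.X.

Derivation:
Move 1: X drops in col 5, lands at row 5
Move 2: O drops in col 0, lands at row 5
Move 3: X drops in col 2, lands at row 5
Move 4: O drops in col 3, lands at row 5
Move 5: X drops in col 5, lands at row 4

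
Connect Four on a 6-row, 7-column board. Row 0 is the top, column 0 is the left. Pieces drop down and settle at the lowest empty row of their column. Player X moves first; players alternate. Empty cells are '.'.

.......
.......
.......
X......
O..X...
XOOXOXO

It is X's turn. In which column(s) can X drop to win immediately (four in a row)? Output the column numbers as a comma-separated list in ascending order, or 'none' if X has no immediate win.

Answer: none

Derivation:
col 0: drop X → no win
col 1: drop X → no win
col 2: drop X → no win
col 3: drop X → no win
col 4: drop X → no win
col 5: drop X → no win
col 6: drop X → no win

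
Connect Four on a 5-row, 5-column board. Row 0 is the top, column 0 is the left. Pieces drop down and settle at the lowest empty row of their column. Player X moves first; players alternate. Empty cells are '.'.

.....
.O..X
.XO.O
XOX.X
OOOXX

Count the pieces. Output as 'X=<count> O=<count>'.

X=7 O=7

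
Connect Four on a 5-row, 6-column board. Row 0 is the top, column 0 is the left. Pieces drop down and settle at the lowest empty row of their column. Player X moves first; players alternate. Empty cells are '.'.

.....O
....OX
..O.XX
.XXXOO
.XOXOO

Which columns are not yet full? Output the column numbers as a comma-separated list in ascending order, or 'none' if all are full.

Answer: 0,1,2,3,4

Derivation:
col 0: top cell = '.' → open
col 1: top cell = '.' → open
col 2: top cell = '.' → open
col 3: top cell = '.' → open
col 4: top cell = '.' → open
col 5: top cell = 'O' → FULL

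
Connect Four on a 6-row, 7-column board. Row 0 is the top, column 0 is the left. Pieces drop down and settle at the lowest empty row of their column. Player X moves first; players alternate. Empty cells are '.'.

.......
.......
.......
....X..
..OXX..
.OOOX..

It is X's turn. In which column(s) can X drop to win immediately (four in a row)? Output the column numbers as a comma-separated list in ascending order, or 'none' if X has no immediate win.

col 0: drop X → no win
col 1: drop X → no win
col 2: drop X → no win
col 3: drop X → no win
col 4: drop X → WIN!
col 5: drop X → no win
col 6: drop X → no win

Answer: 4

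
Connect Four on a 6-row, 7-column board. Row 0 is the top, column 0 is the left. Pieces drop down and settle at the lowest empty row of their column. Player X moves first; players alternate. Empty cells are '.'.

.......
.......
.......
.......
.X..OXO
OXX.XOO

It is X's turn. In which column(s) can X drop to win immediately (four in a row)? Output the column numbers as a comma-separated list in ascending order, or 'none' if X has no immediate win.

col 0: drop X → no win
col 1: drop X → no win
col 2: drop X → no win
col 3: drop X → WIN!
col 4: drop X → no win
col 5: drop X → no win
col 6: drop X → no win

Answer: 3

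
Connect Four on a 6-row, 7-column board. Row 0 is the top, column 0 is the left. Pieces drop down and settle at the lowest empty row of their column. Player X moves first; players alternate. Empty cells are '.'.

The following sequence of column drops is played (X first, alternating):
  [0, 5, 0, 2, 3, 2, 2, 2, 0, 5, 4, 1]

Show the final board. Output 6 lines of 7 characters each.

Answer: .......
.......
..O....
X.X....
X.O..O.
XOOXXO.

Derivation:
Move 1: X drops in col 0, lands at row 5
Move 2: O drops in col 5, lands at row 5
Move 3: X drops in col 0, lands at row 4
Move 4: O drops in col 2, lands at row 5
Move 5: X drops in col 3, lands at row 5
Move 6: O drops in col 2, lands at row 4
Move 7: X drops in col 2, lands at row 3
Move 8: O drops in col 2, lands at row 2
Move 9: X drops in col 0, lands at row 3
Move 10: O drops in col 5, lands at row 4
Move 11: X drops in col 4, lands at row 5
Move 12: O drops in col 1, lands at row 5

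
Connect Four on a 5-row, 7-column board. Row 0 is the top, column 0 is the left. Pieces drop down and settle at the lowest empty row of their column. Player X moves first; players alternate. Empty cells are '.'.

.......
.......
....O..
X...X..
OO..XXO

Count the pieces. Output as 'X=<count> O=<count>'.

X=4 O=4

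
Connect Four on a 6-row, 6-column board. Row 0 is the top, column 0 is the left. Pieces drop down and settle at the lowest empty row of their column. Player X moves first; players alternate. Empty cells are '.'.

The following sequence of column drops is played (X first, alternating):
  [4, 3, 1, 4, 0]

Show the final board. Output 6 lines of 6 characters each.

Answer: ......
......
......
......
....O.
XX.OX.

Derivation:
Move 1: X drops in col 4, lands at row 5
Move 2: O drops in col 3, lands at row 5
Move 3: X drops in col 1, lands at row 5
Move 4: O drops in col 4, lands at row 4
Move 5: X drops in col 0, lands at row 5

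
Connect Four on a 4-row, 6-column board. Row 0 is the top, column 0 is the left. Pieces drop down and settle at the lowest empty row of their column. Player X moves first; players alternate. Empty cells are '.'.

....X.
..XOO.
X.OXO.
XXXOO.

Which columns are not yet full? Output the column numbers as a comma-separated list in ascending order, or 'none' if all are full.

col 0: top cell = '.' → open
col 1: top cell = '.' → open
col 2: top cell = '.' → open
col 3: top cell = '.' → open
col 4: top cell = 'X' → FULL
col 5: top cell = '.' → open

Answer: 0,1,2,3,5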